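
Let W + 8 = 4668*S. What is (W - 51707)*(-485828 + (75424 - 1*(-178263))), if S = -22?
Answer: 35845123951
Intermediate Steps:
W = -102704 (W = -8 + 4668*(-22) = -8 - 102696 = -102704)
(W - 51707)*(-485828 + (75424 - 1*(-178263))) = (-102704 - 51707)*(-485828 + (75424 - 1*(-178263))) = -154411*(-485828 + (75424 + 178263)) = -154411*(-485828 + 253687) = -154411*(-232141) = 35845123951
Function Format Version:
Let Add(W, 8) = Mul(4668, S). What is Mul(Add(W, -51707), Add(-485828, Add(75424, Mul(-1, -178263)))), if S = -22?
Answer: 35845123951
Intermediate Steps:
W = -102704 (W = Add(-8, Mul(4668, -22)) = Add(-8, -102696) = -102704)
Mul(Add(W, -51707), Add(-485828, Add(75424, Mul(-1, -178263)))) = Mul(Add(-102704, -51707), Add(-485828, Add(75424, Mul(-1, -178263)))) = Mul(-154411, Add(-485828, Add(75424, 178263))) = Mul(-154411, Add(-485828, 253687)) = Mul(-154411, -232141) = 35845123951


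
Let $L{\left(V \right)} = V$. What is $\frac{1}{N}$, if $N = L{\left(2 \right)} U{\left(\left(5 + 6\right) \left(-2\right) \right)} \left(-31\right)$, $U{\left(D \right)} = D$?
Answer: $\frac{1}{1364} \approx 0.00073314$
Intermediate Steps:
$N = 1364$ ($N = 2 \left(5 + 6\right) \left(-2\right) \left(-31\right) = 2 \cdot 11 \left(-2\right) \left(-31\right) = 2 \left(-22\right) \left(-31\right) = \left(-44\right) \left(-31\right) = 1364$)
$\frac{1}{N} = \frac{1}{1364}$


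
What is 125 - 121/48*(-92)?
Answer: 4283/12 ≈ 356.92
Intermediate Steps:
125 - 121/48*(-92) = 125 + 2783/12 = 4283/12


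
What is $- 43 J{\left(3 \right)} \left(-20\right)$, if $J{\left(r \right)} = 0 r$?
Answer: $0$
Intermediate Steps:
$J{\left(r \right)} = 0$
$- 43 J{\left(3 \right)} \left(-20\right) = \left(-43\right) 0 \left(-20\right) = 0 \left(-20\right) = 0$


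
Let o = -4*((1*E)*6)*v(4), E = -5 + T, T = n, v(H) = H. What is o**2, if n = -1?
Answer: 331776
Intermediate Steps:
T = -1
E = -6 (E = -5 - 1 = -6)
o = 576 (o = -4*((1*(-6))*6)*4 = -4*(-6*6)*4 = -4*(-36)*4 = -(-144)*4 = -1*(-576) = 576)
o**2 = 576**2 = 331776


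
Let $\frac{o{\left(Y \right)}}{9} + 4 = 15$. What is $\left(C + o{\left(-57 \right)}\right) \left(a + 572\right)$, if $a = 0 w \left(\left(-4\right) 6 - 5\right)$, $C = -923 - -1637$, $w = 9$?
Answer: $465036$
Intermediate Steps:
$o{\left(Y \right)} = 99$ ($o{\left(Y \right)} = -36 + 9 \cdot 15 = -36 + 135 = 99$)
$C = 714$ ($C = -923 + 1637 = 714$)
$a = 0$ ($a = 0 \cdot 9 \left(\left(-4\right) 6 - 5\right) = 0 \left(-24 - 5\right) = 0 \left(-29\right) = 0$)
$\left(C + o{\left(-57 \right)}\right) \left(a + 572\right) = \left(714 + 99\right) \left(0 + 572\right) = 813 \cdot 572 = 465036$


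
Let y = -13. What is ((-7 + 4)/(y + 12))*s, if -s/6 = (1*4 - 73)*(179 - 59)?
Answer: 149040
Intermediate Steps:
s = 49680 (s = -6*(1*4 - 73)*(179 - 59) = -6*(4 - 73)*120 = -(-414)*120 = -6*(-8280) = 49680)
((-7 + 4)/(y + 12))*s = ((-7 + 4)/(-13 + 12))*49680 = -3/(-1)*49680 = -3*(-1)*49680 = 3*49680 = 149040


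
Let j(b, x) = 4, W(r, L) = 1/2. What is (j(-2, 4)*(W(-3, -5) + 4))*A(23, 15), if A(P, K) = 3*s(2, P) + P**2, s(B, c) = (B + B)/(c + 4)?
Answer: 9530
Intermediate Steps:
W(r, L) = 1/2
s(B, c) = 2*B/(4 + c) (s(B, c) = (2*B)/(4 + c) = 2*B/(4 + c))
A(P, K) = P**2 + 12/(4 + P) (A(P, K) = 3*(2*2/(4 + P)) + P**2 = 3*(4/(4 + P)) + P**2 = 12/(4 + P) + P**2 = P**2 + 12/(4 + P))
(j(-2, 4)*(W(-3, -5) + 4))*A(23, 15) = (4*(1/2 + 4))*((12 + 23**2*(4 + 23))/(4 + 23)) = (4*(9/2))*((12 + 529*27)/27) = 18*((12 + 14283)/27) = 18*((1/27)*14295) = 18*(4765/9) = 9530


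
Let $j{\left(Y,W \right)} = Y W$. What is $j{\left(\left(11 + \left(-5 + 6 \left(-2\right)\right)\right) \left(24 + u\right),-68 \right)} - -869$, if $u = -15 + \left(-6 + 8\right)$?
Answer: $5357$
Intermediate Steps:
$u = -13$ ($u = -15 + 2 = -13$)
$j{\left(Y,W \right)} = W Y$
$j{\left(\left(11 + \left(-5 + 6 \left(-2\right)\right)\right) \left(24 + u\right),-68 \right)} - -869 = - 68 \left(11 + \left(-5 + 6 \left(-2\right)\right)\right) \left(24 - 13\right) - -869 = - 68 \left(11 - 17\right) 11 + 869 = - 68 \left(\left(-6\right) 11\right) + 869 = \left(-68\right) \left(-66\right) + 869 = 4488 + 869 = 5357$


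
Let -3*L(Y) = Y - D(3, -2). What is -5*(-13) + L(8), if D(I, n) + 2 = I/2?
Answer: 373/6 ≈ 62.167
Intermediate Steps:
D(I, n) = -2 + I/2
L(Y) = -⅙ - Y/3 (L(Y) = -(Y - (-2 + (½)*3))/3 = -(Y - (-2 + 3/2))/3 = -(Y - 1*(-½))/3 = -(Y + ½)/3 = -(½ + Y)/3 = -⅙ - Y/3)
-5*(-13) + L(8) = -5*(-13) + (-⅙ - ⅓*8) = 65 + (-⅙ - 8/3) = 65 - 17/6 = 373/6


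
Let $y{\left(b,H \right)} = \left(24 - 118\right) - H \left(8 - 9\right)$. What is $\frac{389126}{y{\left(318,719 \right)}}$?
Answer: $\frac{389126}{625} \approx 622.6$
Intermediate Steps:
$y{\left(b,H \right)} = -94 + H$ ($y{\left(b,H \right)} = -94 - H \left(-1\right) = -94 - - H = -94 + H$)
$\frac{389126}{y{\left(318,719 \right)}} = \frac{389126}{-94 + 719} = \frac{389126}{625}$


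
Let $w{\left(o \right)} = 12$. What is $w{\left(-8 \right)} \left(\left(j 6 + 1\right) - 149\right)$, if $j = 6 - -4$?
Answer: $-1056$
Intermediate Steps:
$j = 10$ ($j = 6 + 4 = 10$)
$w{\left(-8 \right)} \left(\left(j 6 + 1\right) - 149\right) = 12 \left(\left(10 \cdot 6 + 1\right) - 149\right) = 12 \left(\left(60 + 1\right) - 149\right) = 12 \left(61 - 149\right) = 12 \left(-88\right) = -1056$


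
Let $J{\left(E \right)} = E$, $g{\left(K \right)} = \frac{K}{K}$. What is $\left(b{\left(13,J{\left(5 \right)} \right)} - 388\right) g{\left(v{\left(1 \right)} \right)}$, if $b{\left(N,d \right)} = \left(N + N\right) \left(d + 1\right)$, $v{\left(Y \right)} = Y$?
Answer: $-232$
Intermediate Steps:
$g{\left(K \right)} = 1$
$b{\left(N,d \right)} = 2 N \left(1 + d\right)$
$\left(b{\left(13,J{\left(5 \right)} \right)} - 388\right) g{\left(v{\left(1 \right)} \right)} = \left(2 \cdot 13 \left(1 + 5\right) - 388\right) 1 = \left(2 \cdot 13 \cdot 6 - 388\right) 1 = \left(156 - 388\right) 1 = \left(-232\right) 1 = -232$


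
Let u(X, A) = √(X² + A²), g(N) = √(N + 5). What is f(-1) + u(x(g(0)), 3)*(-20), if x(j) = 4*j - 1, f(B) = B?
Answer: -1 - 20*√(90 - 8*√5) ≈ -170.84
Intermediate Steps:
g(N) = √(5 + N)
x(j) = -1 + 4*j
u(X, A) = √(A² + X²)
f(-1) + u(x(g(0)), 3)*(-20) = -1 + √(3² + (-1 + 4*√(5 + 0))²)*(-20) = -1 + √(9 + (-1 + 4*√5)²)*(-20) = -1 - 20*√(9 + (-1 + 4*√5)²)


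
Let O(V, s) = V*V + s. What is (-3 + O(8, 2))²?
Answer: 3969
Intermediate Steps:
O(V, s) = s + V² (O(V, s) = V² + s = s + V²)
(-3 + O(8, 2))² = (-3 + (2 + 8²))² = (-3 + (2 + 64))² = (-3 + 66)² = 63² = 3969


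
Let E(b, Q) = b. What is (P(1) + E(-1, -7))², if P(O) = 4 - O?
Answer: 4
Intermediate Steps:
(P(1) + E(-1, -7))² = ((4 - 1*1) - 1)² = ((4 - 1) - 1)² = (3 - 1)² = 2² = 4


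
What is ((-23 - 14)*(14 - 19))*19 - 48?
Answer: 3467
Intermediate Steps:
((-23 - 14)*(14 - 19))*19 - 48 = -37*(-5)*19 - 48 = 185*19 - 48 = 3515 - 48 = 3467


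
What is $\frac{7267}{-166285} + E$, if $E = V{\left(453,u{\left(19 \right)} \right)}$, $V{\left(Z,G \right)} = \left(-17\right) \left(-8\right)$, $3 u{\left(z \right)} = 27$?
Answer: $\frac{22607493}{166285} \approx 135.96$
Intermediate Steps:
$u{\left(z \right)} = 9$ ($u{\left(z \right)} = \frac{1}{3} \cdot 27 = 9$)
$V{\left(Z,G \right)} = 136$
$E = 136$
$\frac{7267}{-166285} + E = \frac{7267}{-166285} + 136 = 7267 \left(- \frac{1}{166285}\right) + 136 = - \frac{7267}{166285} + 136 = \frac{22607493}{166285}$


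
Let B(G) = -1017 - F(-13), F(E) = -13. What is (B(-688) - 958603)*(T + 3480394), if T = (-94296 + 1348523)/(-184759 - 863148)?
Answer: -3499809540589175517/1047907 ≈ -3.3398e+12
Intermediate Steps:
B(G) = -1004 (B(G) = -1017 - 1*(-13) = -1017 + 13 = -1004)
T = -1254227/1047907 (T = 1254227/(-1047907) = 1254227*(-1/1047907) = -1254227/1047907 ≈ -1.1969)
(B(-688) - 958603)*(T + 3480394) = (-1004 - 958603)*(-1254227/1047907 + 3480394) = -959607*3647127981131/1047907 = -3499809540589175517/1047907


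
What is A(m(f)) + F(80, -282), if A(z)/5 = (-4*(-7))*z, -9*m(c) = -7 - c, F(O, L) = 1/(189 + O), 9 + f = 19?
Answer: 640229/2421 ≈ 264.45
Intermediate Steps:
f = 10 (f = -9 + 19 = 10)
m(c) = 7/9 + c/9 (m(c) = -(-7 - c)/9 = 7/9 + c/9)
A(z) = 140*z (A(z) = 5*((-4*(-7))*z) = 5*(28*z) = 140*z)
A(m(f)) + F(80, -282) = 140*(7/9 + (⅑)*10) + 1/(189 + 80) = 140*(7/9 + 10/9) + 1/269 = 140*(17/9) + 1/269 = 2380/9 + 1/269 = 640229/2421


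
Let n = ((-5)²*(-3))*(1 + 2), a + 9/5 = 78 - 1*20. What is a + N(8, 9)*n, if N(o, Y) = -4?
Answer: 4781/5 ≈ 956.20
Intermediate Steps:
a = 281/5 (a = -9/5 + (78 - 1*20) = -9/5 + (78 - 20) = -9/5 + 58 = 281/5 ≈ 56.200)
n = -225 (n = (25*(-3))*3 = -75*3 = -225)
a + N(8, 9)*n = 281/5 - 4*(-225) = 281/5 + 900 = 4781/5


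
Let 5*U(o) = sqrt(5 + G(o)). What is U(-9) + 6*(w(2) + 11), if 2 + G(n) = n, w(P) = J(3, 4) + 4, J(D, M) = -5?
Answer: 60 + I*sqrt(6)/5 ≈ 60.0 + 0.4899*I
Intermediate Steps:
w(P) = -1 (w(P) = -5 + 4 = -1)
G(n) = -2 + n
U(o) = sqrt(3 + o)/5 (U(o) = sqrt(5 + (-2 + o))/5 = sqrt(3 + o)/5)
U(-9) + 6*(w(2) + 11) = sqrt(3 - 9)/5 + 6*(-1 + 11) = sqrt(-6)/5 + 6*10 = (I*sqrt(6))/5 + 60 = I*sqrt(6)/5 + 60 = 60 + I*sqrt(6)/5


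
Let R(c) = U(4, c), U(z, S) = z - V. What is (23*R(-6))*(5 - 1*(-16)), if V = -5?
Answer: 4347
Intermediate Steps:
U(z, S) = 5 + z (U(z, S) = z - 1*(-5) = z + 5 = 5 + z)
R(c) = 9 (R(c) = 5 + 4 = 9)
(23*R(-6))*(5 - 1*(-16)) = (23*9)*(5 - 1*(-16)) = 207*(5 + 16) = 207*21 = 4347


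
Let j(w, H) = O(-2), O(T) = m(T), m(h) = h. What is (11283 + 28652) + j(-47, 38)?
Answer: 39933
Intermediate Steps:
O(T) = T
j(w, H) = -2
(11283 + 28652) + j(-47, 38) = (11283 + 28652) - 2 = 39935 - 2 = 39933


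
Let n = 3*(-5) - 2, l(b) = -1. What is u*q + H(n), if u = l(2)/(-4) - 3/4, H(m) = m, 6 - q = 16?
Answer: -12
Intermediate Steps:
n = -17 (n = -15 - 2 = -17)
q = -10 (q = 6 - 1*16 = 6 - 16 = -10)
u = -½ (u = -1/(-4) - 3/4 = -1*(-¼) - 3*¼ = ¼ - ¾ = -½ ≈ -0.50000)
u*q + H(n) = -½*(-10) - 17 = 5 - 17 = -12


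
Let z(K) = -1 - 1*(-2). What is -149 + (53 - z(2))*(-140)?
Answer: -7429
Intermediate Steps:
z(K) = 1 (z(K) = -1 + 2 = 1)
-149 + (53 - z(2))*(-140) = -149 + (53 - 1*1)*(-140) = -149 + (53 - 1)*(-140) = -149 + 52*(-140) = -149 - 7280 = -7429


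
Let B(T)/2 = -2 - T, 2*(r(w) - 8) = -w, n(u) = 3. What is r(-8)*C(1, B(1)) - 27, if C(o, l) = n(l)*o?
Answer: 9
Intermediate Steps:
r(w) = 8 - w/2 (r(w) = 8 + (-w)/2 = 8 - w/2)
B(T) = -4 - 2*T (B(T) = 2*(-2 - T) = -4 - 2*T)
C(o, l) = 3*o
r(-8)*C(1, B(1)) - 27 = (8 - 1/2*(-8))*(3*1) - 27 = (8 + 4)*3 - 27 = 12*3 - 27 = 36 - 27 = 9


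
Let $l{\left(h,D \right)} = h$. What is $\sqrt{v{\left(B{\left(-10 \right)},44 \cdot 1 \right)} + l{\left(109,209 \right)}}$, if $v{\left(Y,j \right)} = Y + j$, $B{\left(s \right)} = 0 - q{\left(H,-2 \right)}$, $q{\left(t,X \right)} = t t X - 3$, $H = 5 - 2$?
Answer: $\sqrt{174} \approx 13.191$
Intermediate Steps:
$H = 3$
$q{\left(t,X \right)} = -3 + X t^{2}$ ($q{\left(t,X \right)} = t^{2} X - 3 = X t^{2} - 3 = -3 + X t^{2}$)
$B{\left(s \right)} = 21$ ($B{\left(s \right)} = 0 - \left(-3 - 2 \cdot 3^{2}\right) = 0 - \left(-3 - 18\right) = 0 - -21 = 0 + 21 = 21$)
$\sqrt{v{\left(B{\left(-10 \right)},44 \cdot 1 \right)} + l{\left(109,209 \right)}} = \sqrt{\left(21 + 44 \cdot 1\right) + 109} = \sqrt{\left(21 + 44\right) + 109} = \sqrt{65 + 109} = \sqrt{174}$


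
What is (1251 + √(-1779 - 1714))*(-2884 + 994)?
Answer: -2364390 - 1890*I*√3493 ≈ -2.3644e+6 - 1.117e+5*I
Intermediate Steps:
(1251 + √(-1779 - 1714))*(-2884 + 994) = (1251 + √(-3493))*(-1890) = (1251 + I*√3493)*(-1890) = -2364390 - 1890*I*√3493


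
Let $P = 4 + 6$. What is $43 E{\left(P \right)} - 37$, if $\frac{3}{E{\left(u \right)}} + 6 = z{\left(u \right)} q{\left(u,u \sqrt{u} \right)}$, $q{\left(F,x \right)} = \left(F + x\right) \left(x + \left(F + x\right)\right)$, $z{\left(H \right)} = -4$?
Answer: $- \frac{115707517}{3125602} + \frac{4300 \sqrt{10}}{1562801} \approx -37.011$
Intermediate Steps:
$P = 10$
$q{\left(F,x \right)} = \left(F + x\right) \left(F + 2 x\right)$
$E{\left(u \right)} = \frac{3}{-6 - 12 u^{\frac{5}{2}} - 8 u^{3} - 4 u^{2}}$ ($E{\left(u \right)} = \frac{3}{-6 - 4 \left(u^{2} + 2 \left(u \sqrt{u}\right)^{2} + 3 u u \sqrt{u}\right)} = \frac{3}{-6 - 4 \left(u^{2} + 2 \left(u^{\frac{3}{2}}\right)^{2} + 3 u u^{\frac{3}{2}}\right)} = \frac{3}{-6 - 4 \left(u^{2} + 2 u^{3} + 3 u^{\frac{5}{2}}\right)} = \frac{3}{-6 - \left(4 u^{2} + 8 u^{3} + 12 u^{\frac{5}{2}}\right)} = \frac{3}{-6 - 12 u^{\frac{5}{2}} - 8 u^{3} - 4 u^{2}}$)
$43 E{\left(P \right)} - 37 = 43 \frac{3}{2 \left(-3 - 6 \cdot 10^{\frac{5}{2}} - 4 \cdot 10^{3} - 2 \cdot 10^{2}\right)} - 37 = 43 \frac{3}{2 \left(-3 - 6 \cdot 100 \sqrt{10} - 4000 - 200\right)} - 37 = 43 \frac{3}{2 \left(-3 - 600 \sqrt{10} - 4000 - 200\right)} - 37 = 43 \frac{3}{2 \left(-4203 - 600 \sqrt{10}\right)} - 37 = \frac{129}{2 \left(-4203 - 600 \sqrt{10}\right)} - 37 = -37 + \frac{129}{2 \left(-4203 - 600 \sqrt{10}\right)}$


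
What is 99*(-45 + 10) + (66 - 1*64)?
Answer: -3463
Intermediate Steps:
99*(-45 + 10) + (66 - 1*64) = 99*(-35) + (66 - 64) = -3465 + 2 = -3463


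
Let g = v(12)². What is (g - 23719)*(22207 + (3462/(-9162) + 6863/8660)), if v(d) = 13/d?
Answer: -1002980081192530607/1904230080 ≈ -5.2671e+8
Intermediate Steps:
g = 169/144 (g = (13/12)² = 169/144 ≈ 1.1736)
(g - 23719)*(22207 + (3462/(-9162) + 6863/8660)) = (169/144 - 23719)*(22207 + (3462/(-9162) + 6863/8660)) = -3415367*(22207 + (3462*(-1/9162) + 6863*(1/8660)))/144 = -3415367*(22207 + (-577/1527 + 6863/8660))/144 = -3415367*(22207 + 5482981/13223820)/144 = -3415367/144*293666853721/13223820 = -1002980081192530607/1904230080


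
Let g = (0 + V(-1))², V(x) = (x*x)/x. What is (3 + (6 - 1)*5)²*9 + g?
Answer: 7057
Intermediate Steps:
V(x) = x (V(x) = x²/x = x)
g = 1 (g = (0 - 1)² = (-1)² = 1)
(3 + (6 - 1)*5)²*9 + g = (3 + (6 - 1)*5)²*9 + 1 = (3 + 5*5)²*9 + 1 = (3 + 25)²*9 + 1 = 28²*9 + 1 = 784*9 + 1 = 7056 + 1 = 7057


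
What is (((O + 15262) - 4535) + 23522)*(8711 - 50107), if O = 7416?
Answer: -1724764340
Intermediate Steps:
(((O + 15262) - 4535) + 23522)*(8711 - 50107) = (((7416 + 15262) - 4535) + 23522)*(8711 - 50107) = ((22678 - 4535) + 23522)*(-41396) = (18143 + 23522)*(-41396) = 41665*(-41396) = -1724764340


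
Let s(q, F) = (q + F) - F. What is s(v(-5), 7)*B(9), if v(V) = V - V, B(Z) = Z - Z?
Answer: 0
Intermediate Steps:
B(Z) = 0
v(V) = 0
s(q, F) = q (s(q, F) = (F + q) - F = q)
s(v(-5), 7)*B(9) = 0*0 = 0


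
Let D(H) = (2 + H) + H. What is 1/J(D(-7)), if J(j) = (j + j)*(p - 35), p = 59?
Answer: -1/576 ≈ -0.0017361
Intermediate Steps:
D(H) = 2 + 2*H
J(j) = 48*j (J(j) = (j + j)*(59 - 35) = (2*j)*24 = 48*j)
1/J(D(-7)) = 1/(48*(2 + 2*(-7))) = 1/(48*(2 - 14)) = 1/(48*(-12)) = 1/(-576) = -1/576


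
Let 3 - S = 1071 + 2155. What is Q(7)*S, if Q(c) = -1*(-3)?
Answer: -9669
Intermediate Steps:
Q(c) = 3
S = -3223 (S = 3 - (1071 + 2155) = 3 - 1*3226 = 3 - 3226 = -3223)
Q(7)*S = 3*(-3223) = -9669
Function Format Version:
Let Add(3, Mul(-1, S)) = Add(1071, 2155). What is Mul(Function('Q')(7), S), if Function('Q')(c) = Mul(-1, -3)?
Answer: -9669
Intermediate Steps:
Function('Q')(c) = 3
S = -3223 (S = Add(3, Mul(-1, Add(1071, 2155))) = Add(3, Mul(-1, 3226)) = Add(3, -3226) = -3223)
Mul(Function('Q')(7), S) = Mul(3, -3223) = -9669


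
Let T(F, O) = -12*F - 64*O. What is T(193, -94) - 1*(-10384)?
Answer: 14084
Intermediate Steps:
T(F, O) = -64*O - 12*F
T(193, -94) - 1*(-10384) = (-64*(-94) - 12*193) - 1*(-10384) = (6016 - 2316) + 10384 = 3700 + 10384 = 14084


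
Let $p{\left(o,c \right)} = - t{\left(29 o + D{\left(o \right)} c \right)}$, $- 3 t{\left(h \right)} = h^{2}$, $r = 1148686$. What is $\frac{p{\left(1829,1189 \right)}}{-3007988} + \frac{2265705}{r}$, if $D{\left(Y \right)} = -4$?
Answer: $- \frac{442941375770955}{1727616851884} \approx -256.39$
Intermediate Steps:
$t{\left(h \right)} = - \frac{h^{2}}{3}$
$p{\left(o,c \right)} = \frac{\left(- 4 c + 29 o\right)^{2}}{3}$ ($p{\left(o,c \right)} = - \frac{\left(-1\right) \left(29 o - 4 c\right)^{2}}{3} = - \frac{\left(-1\right) \left(- 4 c + 29 o\right)^{2}}{3} = \frac{\left(- 4 c + 29 o\right)^{2}}{3}$)
$\frac{p{\left(1829,1189 \right)}}{-3007988} + \frac{2265705}{r} = \frac{\frac{1}{3} \left(\left(-4\right) 1189 + 29 \cdot 1829\right)^{2}}{-3007988} + \frac{2265705}{1148686} = \frac{\left(-4756 + 53041\right)^{2}}{3} \left(- \frac{1}{3007988}\right) + 2265705 \cdot \frac{1}{1148686} = \frac{48285^{2}}{3} \left(- \frac{1}{3007988}\right) + \frac{2265705}{1148686} = \frac{1}{3} \cdot 2331441225 \left(- \frac{1}{3007988}\right) + \frac{2265705}{1148686} = 777147075 \left(- \frac{1}{3007988}\right) + \frac{2265705}{1148686} = - \frac{777147075}{3007988} + \frac{2265705}{1148686} = - \frac{442941375770955}{1727616851884}$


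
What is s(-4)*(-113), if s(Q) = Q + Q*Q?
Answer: -1356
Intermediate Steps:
s(Q) = Q + Q²
s(-4)*(-113) = -4*(1 - 4)*(-113) = -4*(-3)*(-113) = 12*(-113) = -1356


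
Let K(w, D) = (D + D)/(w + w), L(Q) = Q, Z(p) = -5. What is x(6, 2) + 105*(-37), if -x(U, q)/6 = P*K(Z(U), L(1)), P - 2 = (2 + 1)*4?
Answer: -19341/5 ≈ -3868.2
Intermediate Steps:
K(w, D) = D/w (K(w, D) = (2*D)/((2*w)) = (2*D)*(1/(2*w)) = D/w)
P = 14 (P = 2 + (2 + 1)*4 = 2 + 3*4 = 2 + 12 = 14)
x(U, q) = 84/5 (x(U, q) = -84*1/(-5) = -84*1*(-⅕) = -84*(-1)/5 = -6*(-14/5) = 84/5)
x(6, 2) + 105*(-37) = 84/5 + 105*(-37) = 84/5 - 3885 = -19341/5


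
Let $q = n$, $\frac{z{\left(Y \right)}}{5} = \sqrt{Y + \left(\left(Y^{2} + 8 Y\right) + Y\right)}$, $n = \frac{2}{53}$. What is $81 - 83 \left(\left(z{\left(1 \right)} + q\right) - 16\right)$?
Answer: $\frac{74511}{53} - 415 \sqrt{11} \approx 29.469$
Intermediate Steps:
$n = \frac{2}{53}$ ($n = 2 \cdot \frac{1}{53} = \frac{2}{53} \approx 0.037736$)
$z{\left(Y \right)} = 5 \sqrt{Y^{2} + 10 Y}$ ($z{\left(Y \right)} = 5 \sqrt{Y + \left(\left(Y^{2} + 8 Y\right) + Y\right)} = 5 \sqrt{Y + \left(Y^{2} + 9 Y\right)} = 5 \sqrt{Y^{2} + 10 Y}$)
$q = \frac{2}{53} \approx 0.037736$
$81 - 83 \left(\left(z{\left(1 \right)} + q\right) - 16\right) = 81 - 83 \left(\left(5 \sqrt{1 \left(10 + 1\right)} + \frac{2}{53}\right) - 16\right) = 81 - 83 \left(\left(5 \sqrt{1 \cdot 11} + \frac{2}{53}\right) - 16\right) = 81 - 83 \left(\left(5 \sqrt{11} + \frac{2}{53}\right) - 16\right) = 81 - 83 \left(\left(\frac{2}{53} + 5 \sqrt{11}\right) - 16\right) = 81 - 83 \left(- \frac{846}{53} + 5 \sqrt{11}\right) = 81 + \left(\frac{70218}{53} - 415 \sqrt{11}\right) = \frac{74511}{53} - 415 \sqrt{11}$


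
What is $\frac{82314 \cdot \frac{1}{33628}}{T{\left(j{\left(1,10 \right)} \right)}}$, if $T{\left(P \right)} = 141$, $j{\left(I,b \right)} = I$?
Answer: $\frac{13719}{790258} \approx 0.01736$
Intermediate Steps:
$\frac{82314 \cdot \frac{1}{33628}}{T{\left(j{\left(1,10 \right)} \right)}} = \frac{82314 \cdot \frac{1}{33628}}{141} = 82314 \cdot \frac{1}{33628} \cdot \frac{1}{141} = \frac{41157}{16814} \cdot \frac{1}{141} = \frac{13719}{790258}$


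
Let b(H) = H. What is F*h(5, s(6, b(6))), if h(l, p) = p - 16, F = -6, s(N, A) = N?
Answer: 60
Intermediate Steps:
h(l, p) = -16 + p
F*h(5, s(6, b(6))) = -6*(-16 + 6) = -6*(-10) = 60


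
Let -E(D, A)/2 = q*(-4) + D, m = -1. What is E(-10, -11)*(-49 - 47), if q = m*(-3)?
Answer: -4224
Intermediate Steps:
q = 3 (q = -1*(-3) = 3)
E(D, A) = 24 - 2*D (E(D, A) = -2*(3*(-4) + D) = -2*(-12 + D) = 24 - 2*D)
E(-10, -11)*(-49 - 47) = (24 - 2*(-10))*(-49 - 47) = (24 + 20)*(-96) = 44*(-96) = -4224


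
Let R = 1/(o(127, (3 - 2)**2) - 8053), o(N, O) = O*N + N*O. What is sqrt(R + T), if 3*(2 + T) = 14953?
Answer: 5*sqrt(109097075802)/23397 ≈ 70.586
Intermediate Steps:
T = 14947/3 (T = -2 + (1/3)*14953 = -2 + 14953/3 = 14947/3 ≈ 4982.3)
o(N, O) = 2*N*O (o(N, O) = N*O + N*O = 2*N*O)
R = -1/7799 (R = 1/(2*127*(3 - 2)**2 - 8053) = 1/(2*127*1**2 - 8053) = 1/(2*127*1 - 8053) = 1/(254 - 8053) = 1/(-7799) = -1/7799 ≈ -0.00012822)
sqrt(R + T) = sqrt(-1/7799 + 14947/3) = sqrt(116571650/23397) = 5*sqrt(109097075802)/23397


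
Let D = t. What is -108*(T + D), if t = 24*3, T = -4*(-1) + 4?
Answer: -8640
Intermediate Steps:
T = 8 (T = -1*(-4) + 4 = 4 + 4 = 8)
t = 72
D = 72
-108*(T + D) = -108*(8 + 72) = -108*80 = -8640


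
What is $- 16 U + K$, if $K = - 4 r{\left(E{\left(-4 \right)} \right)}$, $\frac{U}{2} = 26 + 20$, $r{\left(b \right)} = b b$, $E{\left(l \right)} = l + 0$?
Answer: $-1536$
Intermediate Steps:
$E{\left(l \right)} = l$
$r{\left(b \right)} = b^{2}$
$U = 92$ ($U = 2 \left(26 + 20\right) = 2 \cdot 46 = 92$)
$K = -64$ ($K = - 4 \left(-4\right)^{2} = \left(-4\right) 16 = -64$)
$- 16 U + K = \left(-16\right) 92 - 64 = -1472 - 64 = -1536$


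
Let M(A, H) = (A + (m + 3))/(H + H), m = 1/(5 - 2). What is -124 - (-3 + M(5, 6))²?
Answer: -167593/1296 ≈ -129.32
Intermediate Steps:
m = ⅓ (m = 1/3 = ⅓ ≈ 0.33333)
M(A, H) = (10/3 + A)/(2*H) (M(A, H) = (A + (⅓ + 3))/(H + H) = (A + 10/3)/((2*H)) = (10/3 + A)*(1/(2*H)) = (10/3 + A)/(2*H))
-124 - (-3 + M(5, 6))² = -124 - (-3 + (⅙)*(10 + 3*5)/6)² = -124 - (-3 + (⅙)*(⅙)*(10 + 15))² = -124 - (-3 + (⅙)*(⅙)*25)² = -124 - (-3 + 25/36)² = -124 - (-83/36)² = -124 - 1*6889/1296 = -124 - 6889/1296 = -167593/1296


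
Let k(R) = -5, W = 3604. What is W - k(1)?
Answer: 3609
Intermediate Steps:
W - k(1) = 3604 - 1*(-5) = 3604 + 5 = 3609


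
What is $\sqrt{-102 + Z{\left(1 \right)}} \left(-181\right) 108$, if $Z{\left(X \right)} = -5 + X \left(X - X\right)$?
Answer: $- 19548 i \sqrt{107} \approx - 2.0221 \cdot 10^{5} i$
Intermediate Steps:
$Z{\left(X \right)} = -5$ ($Z{\left(X \right)} = -5 + X 0 = -5 + 0 = -5$)
$\sqrt{-102 + Z{\left(1 \right)}} \left(-181\right) 108 = \sqrt{-102 - 5} \left(-181\right) 108 = \sqrt{-107} \left(-181\right) 108 = i \sqrt{107} \left(-181\right) 108 = - 181 i \sqrt{107} \cdot 108 = - 19548 i \sqrt{107}$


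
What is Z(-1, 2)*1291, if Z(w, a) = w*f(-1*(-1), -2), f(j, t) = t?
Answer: 2582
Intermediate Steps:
Z(w, a) = -2*w (Z(w, a) = w*(-2) = -2*w)
Z(-1, 2)*1291 = -2*(-1)*1291 = 2*1291 = 2582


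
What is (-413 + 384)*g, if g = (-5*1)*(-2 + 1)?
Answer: -145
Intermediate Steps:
g = 5 (g = -5*(-1) = 5)
(-413 + 384)*g = (-413 + 384)*5 = -29*5 = -145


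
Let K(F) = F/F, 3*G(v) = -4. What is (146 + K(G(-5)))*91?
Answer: 13377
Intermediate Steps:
G(v) = -4/3 (G(v) = (⅓)*(-4) = -4/3)
K(F) = 1
(146 + K(G(-5)))*91 = (146 + 1)*91 = 147*91 = 13377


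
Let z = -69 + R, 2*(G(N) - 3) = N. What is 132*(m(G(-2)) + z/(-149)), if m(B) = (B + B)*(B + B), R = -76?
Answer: 333828/149 ≈ 2240.5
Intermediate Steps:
G(N) = 3 + N/2
z = -145 (z = -69 - 76 = -145)
m(B) = 4*B² (m(B) = (2*B)*(2*B) = 4*B²)
132*(m(G(-2)) + z/(-149)) = 132*(4*(3 + (½)*(-2))² - 145/(-149)) = 132*(4*(3 - 1)² - 145*(-1/149)) = 132*(4*2² + 145/149) = 132*(4*4 + 145/149) = 132*(16 + 145/149) = 132*(2529/149) = 333828/149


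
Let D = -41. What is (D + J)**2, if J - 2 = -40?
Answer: 6241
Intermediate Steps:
J = -38 (J = 2 - 40 = -38)
(D + J)**2 = (-41 - 38)**2 = (-79)**2 = 6241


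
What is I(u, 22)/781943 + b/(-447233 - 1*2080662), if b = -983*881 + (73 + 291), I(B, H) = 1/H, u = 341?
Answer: 14891714427509/43486735599670 ≈ 0.34244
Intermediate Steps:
b = -865659 (b = -866023 + 364 = -865659)
I(u, 22)/781943 + b/(-447233 - 1*2080662) = 1/(22*781943) - 865659/(-447233 - 1*2080662) = (1/22)*(1/781943) - 865659/(-447233 - 2080662) = 1/17202746 - 865659/(-2527895) = 1/17202746 - 865659*(-1/2527895) = 1/17202746 + 865659/2527895 = 14891714427509/43486735599670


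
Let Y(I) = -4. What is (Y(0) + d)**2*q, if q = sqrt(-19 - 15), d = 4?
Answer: 0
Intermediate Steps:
q = I*sqrt(34) (q = sqrt(-34) = I*sqrt(34) ≈ 5.8309*I)
(Y(0) + d)**2*q = (-4 + 4)**2*(I*sqrt(34)) = 0**2*(I*sqrt(34)) = 0*(I*sqrt(34)) = 0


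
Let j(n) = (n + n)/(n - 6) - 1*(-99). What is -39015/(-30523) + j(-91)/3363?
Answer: 685567880/524049387 ≈ 1.3082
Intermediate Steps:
j(n) = 99 + 2*n/(-6 + n) (j(n) = (2*n)/(-6 + n) + 99 = 2*n/(-6 + n) + 99 = 99 + 2*n/(-6 + n))
-39015/(-30523) + j(-91)/3363 = -39015/(-30523) + ((-594 + 101*(-91))/(-6 - 91))/3363 = -39015*(-1/30523) + ((-594 - 9191)/(-97))*(1/3363) = 39015/30523 - 1/97*(-9785)*(1/3363) = 39015/30523 + (9785/97)*(1/3363) = 39015/30523 + 515/17169 = 685567880/524049387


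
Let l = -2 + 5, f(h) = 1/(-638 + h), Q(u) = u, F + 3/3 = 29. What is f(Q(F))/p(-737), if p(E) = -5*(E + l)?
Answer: -1/2238700 ≈ -4.4669e-7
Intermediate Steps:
F = 28 (F = -1 + 29 = 28)
l = 3
p(E) = -15 - 5*E (p(E) = -5*(E + 3) = -5*(3 + E) = -15 - 5*E)
f(Q(F))/p(-737) = 1/((-638 + 28)*(-15 - 5*(-737))) = 1/((-610)*(-15 + 3685)) = -1/610/3670 = -1/610*1/3670 = -1/2238700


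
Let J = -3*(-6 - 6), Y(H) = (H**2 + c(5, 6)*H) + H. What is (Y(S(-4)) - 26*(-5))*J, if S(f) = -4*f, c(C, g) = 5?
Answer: 17352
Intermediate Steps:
Y(H) = H**2 + 6*H (Y(H) = (H**2 + 5*H) + H = H**2 + 6*H)
J = 36 (J = -3*(-12) = 36)
(Y(S(-4)) - 26*(-5))*J = ((-4*(-4))*(6 - 4*(-4)) - 26*(-5))*36 = (16*(6 + 16) + 130)*36 = (16*22 + 130)*36 = (352 + 130)*36 = 482*36 = 17352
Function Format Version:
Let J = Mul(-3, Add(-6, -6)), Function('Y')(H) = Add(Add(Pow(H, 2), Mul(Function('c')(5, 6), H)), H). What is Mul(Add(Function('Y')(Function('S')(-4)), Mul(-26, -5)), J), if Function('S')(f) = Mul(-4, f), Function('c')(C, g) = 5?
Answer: 17352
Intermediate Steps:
Function('Y')(H) = Add(Pow(H, 2), Mul(6, H)) (Function('Y')(H) = Add(Add(Pow(H, 2), Mul(5, H)), H) = Add(Pow(H, 2), Mul(6, H)))
J = 36 (J = Mul(-3, -12) = 36)
Mul(Add(Function('Y')(Function('S')(-4)), Mul(-26, -5)), J) = Mul(Add(Mul(Mul(-4, -4), Add(6, Mul(-4, -4))), Mul(-26, -5)), 36) = Mul(Add(Mul(16, Add(6, 16)), 130), 36) = Mul(Add(Mul(16, 22), 130), 36) = Mul(Add(352, 130), 36) = Mul(482, 36) = 17352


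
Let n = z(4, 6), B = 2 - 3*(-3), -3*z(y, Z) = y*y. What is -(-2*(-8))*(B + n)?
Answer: -272/3 ≈ -90.667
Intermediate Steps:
z(y, Z) = -y²/3 (z(y, Z) = -y*y/3 = -y²/3)
B = 11 (B = 2 + 9 = 11)
n = -16/3 (n = -⅓*4² = -⅓*16 = -16/3 ≈ -5.3333)
-(-2*(-8))*(B + n) = -(-2*(-8))*(11 - 16/3) = -16*17/3 = -1*272/3 = -272/3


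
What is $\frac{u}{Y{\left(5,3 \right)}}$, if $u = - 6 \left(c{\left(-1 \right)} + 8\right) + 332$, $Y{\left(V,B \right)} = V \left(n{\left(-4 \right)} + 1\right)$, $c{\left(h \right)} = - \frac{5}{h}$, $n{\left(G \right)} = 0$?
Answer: $\frac{254}{5} \approx 50.8$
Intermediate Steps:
$Y{\left(V,B \right)} = V$ ($Y{\left(V,B \right)} = V \left(0 + 1\right) = V 1 = V$)
$u = 254$ ($u = - 6 \left(- \frac{5}{-1} + 8\right) + 332 = - 6 \left(\left(-5\right) \left(-1\right) + 8\right) + 332 = - 6 \left(5 + 8\right) + 332 = \left(-6\right) 13 + 332 = -78 + 332 = 254$)
$\frac{u}{Y{\left(5,3 \right)}} = \frac{254}{5}$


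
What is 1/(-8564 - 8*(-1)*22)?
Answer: -1/8388 ≈ -0.00011922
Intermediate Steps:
1/(-8564 - 8*(-1)*22) = 1/(-8564 + 8*22) = 1/(-8564 + 176) = 1/(-8388) = -1/8388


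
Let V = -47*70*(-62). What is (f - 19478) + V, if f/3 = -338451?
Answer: -830851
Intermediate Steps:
f = -1015353 (f = 3*(-338451) = -1015353)
V = 203980 (V = -3290*(-62) = 203980)
(f - 19478) + V = (-1015353 - 19478) + 203980 = -1034831 + 203980 = -830851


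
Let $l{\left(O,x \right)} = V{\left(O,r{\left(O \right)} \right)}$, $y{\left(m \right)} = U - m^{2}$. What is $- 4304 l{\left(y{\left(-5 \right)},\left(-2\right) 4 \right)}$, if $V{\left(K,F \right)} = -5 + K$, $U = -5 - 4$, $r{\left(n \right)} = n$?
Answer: $167856$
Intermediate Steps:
$U = -9$
$y{\left(m \right)} = -9 - m^{2}$
$l{\left(O,x \right)} = -5 + O$
$- 4304 l{\left(y{\left(-5 \right)},\left(-2\right) 4 \right)} = - 4304 \left(-5 - 34\right) = \left(-4304\right) \left(-39\right) = 167856$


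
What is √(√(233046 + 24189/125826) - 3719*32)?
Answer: √(-209350705366912 + 41942*√409958866033090)/41942 ≈ 344.27*I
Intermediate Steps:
√(√(233046 + 24189/125826) - 3719*32) = √(√(233046 + 24189*(1/125826)) - 119008) = √(√(233046 + 8063/41942) - 119008) = √(√(9774423395/41942) - 119008) = √(√409958866033090/41942 - 119008) = √(-119008 + √409958866033090/41942)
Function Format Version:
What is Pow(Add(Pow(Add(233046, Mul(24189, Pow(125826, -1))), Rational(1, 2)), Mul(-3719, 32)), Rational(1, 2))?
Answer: Mul(Rational(1, 41942), Pow(Add(-209350705366912, Mul(41942, Pow(409958866033090, Rational(1, 2)))), Rational(1, 2))) ≈ Mul(344.27, I)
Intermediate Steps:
Pow(Add(Pow(Add(233046, Mul(24189, Pow(125826, -1))), Rational(1, 2)), Mul(-3719, 32)), Rational(1, 2)) = Pow(Add(Pow(Add(233046, Mul(24189, Rational(1, 125826))), Rational(1, 2)), -119008), Rational(1, 2)) = Pow(Add(Pow(Add(233046, Rational(8063, 41942)), Rational(1, 2)), -119008), Rational(1, 2)) = Pow(Add(Pow(Rational(9774423395, 41942), Rational(1, 2)), -119008), Rational(1, 2)) = Pow(Add(Mul(Rational(1, 41942), Pow(409958866033090, Rational(1, 2))), -119008), Rational(1, 2)) = Pow(Add(-119008, Mul(Rational(1, 41942), Pow(409958866033090, Rational(1, 2)))), Rational(1, 2))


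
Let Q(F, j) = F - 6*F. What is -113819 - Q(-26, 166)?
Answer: -113949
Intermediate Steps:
Q(F, j) = -5*F
-113819 - Q(-26, 166) = -113819 - (-5)*(-26) = -113819 - 1*130 = -113819 - 130 = -113949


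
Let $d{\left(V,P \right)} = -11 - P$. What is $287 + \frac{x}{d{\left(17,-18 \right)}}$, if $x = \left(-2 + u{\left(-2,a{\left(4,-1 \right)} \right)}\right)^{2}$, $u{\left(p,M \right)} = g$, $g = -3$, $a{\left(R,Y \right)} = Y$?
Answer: $\frac{2034}{7} \approx 290.57$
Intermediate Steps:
$u{\left(p,M \right)} = -3$
$x = 25$ ($x = \left(-2 - 3\right)^{2} = \left(-5\right)^{2} = 25$)
$287 + \frac{x}{d{\left(17,-18 \right)}} = 287 + \frac{25}{-11 - -18} = 287 + \frac{25}{-11 + 18} = 287 + \frac{25}{7} = \frac{2034}{7}$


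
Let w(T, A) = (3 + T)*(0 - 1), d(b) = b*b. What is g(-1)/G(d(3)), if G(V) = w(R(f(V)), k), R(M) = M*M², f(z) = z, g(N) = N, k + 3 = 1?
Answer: 1/732 ≈ 0.0013661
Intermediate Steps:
k = -2 (k = -3 + 1 = -2)
R(M) = M³
d(b) = b²
w(T, A) = -3 - T (w(T, A) = (3 + T)*(-1) = -3 - T)
G(V) = -3 - V³
g(-1)/G(d(3)) = -1/(-3 - (3²)³) = -1/(-3 - 1*9³) = -1/(-3 - 1*729) = -1/(-3 - 729) = -1/(-732) = -1*(-1/732) = 1/732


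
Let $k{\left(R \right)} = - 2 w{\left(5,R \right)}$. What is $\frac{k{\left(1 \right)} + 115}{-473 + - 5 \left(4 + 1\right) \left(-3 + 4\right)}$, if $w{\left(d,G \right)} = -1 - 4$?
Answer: $- \frac{125}{498} \approx -0.251$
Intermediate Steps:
$w{\left(d,G \right)} = -5$
$k{\left(R \right)} = 10$ ($k{\left(R \right)} = \left(-2\right) \left(-5\right) = 10$)
$\frac{k{\left(1 \right)} + 115}{-473 + - 5 \left(4 + 1\right) \left(-3 + 4\right)} = \frac{10 + 115}{-473 + - 5 \left(4 + 1\right) \left(-3 + 4\right)} = \frac{125}{-473 + \left(-5\right) 5 \cdot 1} = \frac{125}{-473 - 25} = \frac{125}{-498} = 125 \left(- \frac{1}{498}\right) = - \frac{125}{498}$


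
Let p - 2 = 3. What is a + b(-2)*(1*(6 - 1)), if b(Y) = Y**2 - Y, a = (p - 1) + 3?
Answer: 37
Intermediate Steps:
p = 5 (p = 2 + 3 = 5)
a = 7 (a = (5 - 1) + 3 = 4 + 3 = 7)
a + b(-2)*(1*(6 - 1)) = 7 + (-2*(-1 - 2))*(1*(6 - 1)) = 7 + (-2*(-3))*(1*5) = 7 + 6*5 = 7 + 30 = 37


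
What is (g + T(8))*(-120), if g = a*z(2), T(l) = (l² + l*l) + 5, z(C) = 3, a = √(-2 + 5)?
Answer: -15960 - 360*√3 ≈ -16584.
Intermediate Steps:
a = √3 ≈ 1.7320
T(l) = 5 + 2*l² (T(l) = (l² + l²) + 5 = 2*l² + 5 = 5 + 2*l²)
g = 3*√3 (g = √3*3 = 3*√3 ≈ 5.1962)
(g + T(8))*(-120) = (3*√3 + (5 + 2*8²))*(-120) = (3*√3 + (5 + 2*64))*(-120) = (3*√3 + (5 + 128))*(-120) = (3*√3 + 133)*(-120) = (133 + 3*√3)*(-120) = -15960 - 360*√3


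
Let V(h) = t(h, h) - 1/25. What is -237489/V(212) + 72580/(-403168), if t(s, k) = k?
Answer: -85502990365/76299544 ≈ -1120.6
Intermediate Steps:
V(h) = -1/25 + h (V(h) = h - 1/25 = -1/25 + h)
-237489/V(212) + 72580/(-403168) = -237489/(-1/25 + 212) + 72580/(-403168) = -237489/5299/25 + 72580*(-1/403168) = -237489*25/5299 - 18145/100792 = -848175/757 - 18145/100792 = -85502990365/76299544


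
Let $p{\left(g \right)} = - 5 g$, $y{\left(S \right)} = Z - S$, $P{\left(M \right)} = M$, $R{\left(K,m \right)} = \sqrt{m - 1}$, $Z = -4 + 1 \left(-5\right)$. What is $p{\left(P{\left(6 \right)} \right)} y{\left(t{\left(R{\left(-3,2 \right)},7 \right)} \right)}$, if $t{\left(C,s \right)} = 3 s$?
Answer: $900$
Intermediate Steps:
$Z = -9$ ($Z = -4 - 5 = -9$)
$R{\left(K,m \right)} = \sqrt{-1 + m}$
$y{\left(S \right)} = -9 - S$
$p{\left(P{\left(6 \right)} \right)} y{\left(t{\left(R{\left(-3,2 \right)},7 \right)} \right)} = \left(-5\right) 6 \left(-9 - 3 \cdot 7\right) = - 30 \left(-9 - 21\right) = \left(-30\right) \left(-30\right) = 900$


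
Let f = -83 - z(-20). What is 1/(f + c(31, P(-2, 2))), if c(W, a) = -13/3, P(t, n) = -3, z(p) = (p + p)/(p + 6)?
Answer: -21/1894 ≈ -0.011088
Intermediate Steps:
z(p) = 2*p/(6 + p) (z(p) = (2*p)/(6 + p) = 2*p/(6 + p))
f = -601/7 (f = -83 - 2*(-20)/(6 - 20) = -83 - 2*(-20)/(-14) = -83 - 2*(-20)*(-1)/14 = -83 - 1*20/7 = -83 - 20/7 = -601/7 ≈ -85.857)
c(W, a) = -13/3 (c(W, a) = -13*⅓ = -13/3)
1/(f + c(31, P(-2, 2))) = 1/(-601/7 - 13/3) = 1/(-1894/21) = -21/1894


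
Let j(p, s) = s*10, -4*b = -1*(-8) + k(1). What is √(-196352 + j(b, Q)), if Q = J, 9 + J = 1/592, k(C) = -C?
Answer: I*√4302865198/148 ≈ 443.22*I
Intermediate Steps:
J = -5327/592 (J = -9 + 1/592 = -5327/592 ≈ -8.9983)
b = -7/4 (b = -(-1*(-8) - 1*1)/4 = -(8 - 1)/4 = -¼*7 = -7/4 ≈ -1.7500)
Q = -5327/592 ≈ -8.9983
j(p, s) = 10*s
√(-196352 + j(b, Q)) = √(-196352 + 10*(-5327/592)) = √(-196352 - 26635/296) = √(-58146827/296) = I*√4302865198/148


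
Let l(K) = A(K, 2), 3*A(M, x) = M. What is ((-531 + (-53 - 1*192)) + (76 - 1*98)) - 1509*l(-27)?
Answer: 12783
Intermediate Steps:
A(M, x) = M/3
l(K) = K/3
((-531 + (-53 - 1*192)) + (76 - 1*98)) - 1509*l(-27) = ((-531 + (-53 - 1*192)) + (76 - 1*98)) - 503*(-27) = ((-531 + (-53 - 192)) + (76 - 98)) - 1509*(-9) = ((-531 - 245) - 22) + 13581 = (-776 - 22) + 13581 = -798 + 13581 = 12783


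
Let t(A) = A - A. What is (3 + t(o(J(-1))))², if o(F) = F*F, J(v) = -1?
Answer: 9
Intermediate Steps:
o(F) = F²
t(A) = 0
(3 + t(o(J(-1))))² = (3 + 0)² = 3² = 9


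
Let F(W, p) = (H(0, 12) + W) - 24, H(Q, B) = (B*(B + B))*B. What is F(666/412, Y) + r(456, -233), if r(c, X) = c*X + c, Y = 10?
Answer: -21085827/206 ≈ -1.0236e+5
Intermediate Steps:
r(c, X) = c + X*c (r(c, X) = X*c + c = c + X*c)
H(Q, B) = 2*B³ (H(Q, B) = (B*(2*B))*B = (2*B²)*B = 2*B³)
F(W, p) = 3432 + W (F(W, p) = (2*12³ + W) - 24 = (2*1728 + W) - 24 = (3456 + W) - 24 = 3432 + W)
F(666/412, Y) + r(456, -233) = (3432 + 666/412) + 456*(1 - 233) = (3432 + 666*(1/412)) + 456*(-232) = (3432 + 333/206) - 105792 = 707325/206 - 105792 = -21085827/206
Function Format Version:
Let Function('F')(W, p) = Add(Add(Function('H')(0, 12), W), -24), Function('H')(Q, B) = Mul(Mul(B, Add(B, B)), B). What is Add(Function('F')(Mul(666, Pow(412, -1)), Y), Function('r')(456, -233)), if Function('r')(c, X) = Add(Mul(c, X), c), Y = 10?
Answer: Rational(-21085827, 206) ≈ -1.0236e+5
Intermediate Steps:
Function('r')(c, X) = Add(c, Mul(X, c)) (Function('r')(c, X) = Add(Mul(X, c), c) = Add(c, Mul(X, c)))
Function('H')(Q, B) = Mul(2, Pow(B, 3)) (Function('H')(Q, B) = Mul(Mul(B, Mul(2, B)), B) = Mul(Mul(2, Pow(B, 2)), B) = Mul(2, Pow(B, 3)))
Function('F')(W, p) = Add(3432, W) (Function('F')(W, p) = Add(Add(Mul(2, Pow(12, 3)), W), -24) = Add(Add(Mul(2, 1728), W), -24) = Add(Add(3456, W), -24) = Add(3432, W))
Add(Function('F')(Mul(666, Pow(412, -1)), Y), Function('r')(456, -233)) = Add(Add(3432, Mul(666, Pow(412, -1))), Mul(456, Add(1, -233))) = Add(Add(3432, Mul(666, Rational(1, 412))), Mul(456, -232)) = Add(Add(3432, Rational(333, 206)), -105792) = Add(Rational(707325, 206), -105792) = Rational(-21085827, 206)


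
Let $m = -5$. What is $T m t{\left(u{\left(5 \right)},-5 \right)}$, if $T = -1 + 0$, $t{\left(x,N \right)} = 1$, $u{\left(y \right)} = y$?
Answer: $5$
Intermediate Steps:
$T = -1$
$T m t{\left(u{\left(5 \right)},-5 \right)} = \left(-1\right) \left(-5\right) 1 = 5 \cdot 1 = 5$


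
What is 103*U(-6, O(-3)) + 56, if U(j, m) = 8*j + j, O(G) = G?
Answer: -5506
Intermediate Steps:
U(j, m) = 9*j
103*U(-6, O(-3)) + 56 = 103*(9*(-6)) + 56 = 103*(-54) + 56 = -5562 + 56 = -5506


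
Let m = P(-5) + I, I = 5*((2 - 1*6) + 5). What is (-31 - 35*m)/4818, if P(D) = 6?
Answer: -208/2409 ≈ -0.086343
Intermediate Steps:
I = 5 (I = 5*((2 - 6) + 5) = 5*(-4 + 5) = 5*1 = 5)
m = 11 (m = 6 + 5 = 11)
(-31 - 35*m)/4818 = (-31 - 35*11)/4818 = (-31 - 385)*(1/4818) = -416*1/4818 = -208/2409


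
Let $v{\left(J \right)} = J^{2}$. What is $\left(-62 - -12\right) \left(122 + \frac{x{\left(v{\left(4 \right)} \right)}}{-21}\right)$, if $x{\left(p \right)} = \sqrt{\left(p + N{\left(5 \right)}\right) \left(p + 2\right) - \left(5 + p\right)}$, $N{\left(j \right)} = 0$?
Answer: $-6100 + \frac{50 \sqrt{267}}{21} \approx -6061.1$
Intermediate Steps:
$x{\left(p \right)} = \sqrt{-5 - p + p \left(2 + p\right)}$ ($x{\left(p \right)} = \sqrt{\left(p + 0\right) \left(p + 2\right) - \left(5 + p\right)} = \sqrt{p \left(2 + p\right) - \left(5 + p\right)} = \sqrt{-5 - p + p \left(2 + p\right)}$)
$\left(-62 - -12\right) \left(122 + \frac{x{\left(v{\left(4 \right)} \right)}}{-21}\right) = \left(-62 - -12\right) \left(122 + \frac{\sqrt{-5 + 4^{2} + \left(4^{2}\right)^{2}}}{-21}\right) = \left(-62 + 12\right) \left(122 + \sqrt{-5 + 16 + 16^{2}} \left(- \frac{1}{21}\right)\right) = - 50 \left(122 + \sqrt{-5 + 16 + 256} \left(- \frac{1}{21}\right)\right) = - 50 \left(122 + \sqrt{267} \left(- \frac{1}{21}\right)\right) = - 50 \left(122 - \frac{\sqrt{267}}{21}\right) = -6100 + \frac{50 \sqrt{267}}{21}$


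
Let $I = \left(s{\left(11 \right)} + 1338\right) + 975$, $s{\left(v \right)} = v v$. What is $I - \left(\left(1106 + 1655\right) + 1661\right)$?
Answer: $-1988$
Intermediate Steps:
$s{\left(v \right)} = v^{2}$
$I = 2434$ ($I = \left(11^{2} + 1338\right) + 975 = \left(121 + 1338\right) + 975 = 1459 + 975 = 2434$)
$I - \left(\left(1106 + 1655\right) + 1661\right) = 2434 - \left(\left(1106 + 1655\right) + 1661\right) = 2434 - \left(2761 + 1661\right) = 2434 - 4422 = -1988$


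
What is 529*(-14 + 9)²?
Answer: 13225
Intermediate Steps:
529*(-14 + 9)² = 529*(-5)² = 529*25 = 13225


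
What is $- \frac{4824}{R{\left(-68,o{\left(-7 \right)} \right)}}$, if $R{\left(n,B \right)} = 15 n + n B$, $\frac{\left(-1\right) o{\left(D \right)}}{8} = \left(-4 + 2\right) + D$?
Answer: $\frac{402}{493} \approx 0.81542$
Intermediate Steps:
$o{\left(D \right)} = 16 - 8 D$ ($o{\left(D \right)} = - 8 \left(\left(-4 + 2\right) + D\right) = - 8 \left(-2 + D\right) = 16 - 8 D$)
$R{\left(n,B \right)} = 15 n + B n$
$- \frac{4824}{R{\left(-68,o{\left(-7 \right)} \right)}} = - \frac{4824}{\left(-68\right) \left(15 + \left(16 - -56\right)\right)} = - \frac{4824}{\left(-68\right) \left(15 + \left(16 + 56\right)\right)} = - \frac{4824}{\left(-68\right) \left(15 + 72\right)} = - \frac{4824}{\left(-68\right) 87} = - \frac{4824}{-5916} = \left(-4824\right) \left(- \frac{1}{5916}\right) = \frac{402}{493}$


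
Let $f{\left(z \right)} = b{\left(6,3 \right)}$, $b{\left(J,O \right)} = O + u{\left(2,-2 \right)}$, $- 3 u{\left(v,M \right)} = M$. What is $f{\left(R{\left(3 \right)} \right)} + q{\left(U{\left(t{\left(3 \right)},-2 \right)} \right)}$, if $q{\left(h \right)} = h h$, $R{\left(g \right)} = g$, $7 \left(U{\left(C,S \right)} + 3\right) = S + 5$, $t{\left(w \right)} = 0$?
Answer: $\frac{1511}{147} \approx 10.279$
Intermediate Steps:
$u{\left(v,M \right)} = - \frac{M}{3}$
$U{\left(C,S \right)} = - \frac{16}{7} + \frac{S}{7}$ ($U{\left(C,S \right)} = -3 + \frac{S + 5}{7} = -3 + \frac{5 + S}{7} = -3 + \left(\frac{5}{7} + \frac{S}{7}\right) = - \frac{16}{7} + \frac{S}{7}$)
$b{\left(J,O \right)} = \frac{2}{3} + O$ ($b{\left(J,O \right)} = O - - \frac{2}{3} = O + \frac{2}{3} = \frac{2}{3} + O$)
$f{\left(z \right)} = \frac{11}{3}$ ($f{\left(z \right)} = \frac{2}{3} + 3 = \frac{11}{3}$)
$q{\left(h \right)} = h^{2}$
$f{\left(R{\left(3 \right)} \right)} + q{\left(U{\left(t{\left(3 \right)},-2 \right)} \right)} = \frac{11}{3} + \left(- \frac{16}{7} + \frac{1}{7} \left(-2\right)\right)^{2} = \frac{11}{3} + \left(- \frac{16}{7} - \frac{2}{7}\right)^{2} = \frac{11}{3} + \left(- \frac{18}{7}\right)^{2} = \frac{11}{3} + \frac{324}{49} = \frac{1511}{147}$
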